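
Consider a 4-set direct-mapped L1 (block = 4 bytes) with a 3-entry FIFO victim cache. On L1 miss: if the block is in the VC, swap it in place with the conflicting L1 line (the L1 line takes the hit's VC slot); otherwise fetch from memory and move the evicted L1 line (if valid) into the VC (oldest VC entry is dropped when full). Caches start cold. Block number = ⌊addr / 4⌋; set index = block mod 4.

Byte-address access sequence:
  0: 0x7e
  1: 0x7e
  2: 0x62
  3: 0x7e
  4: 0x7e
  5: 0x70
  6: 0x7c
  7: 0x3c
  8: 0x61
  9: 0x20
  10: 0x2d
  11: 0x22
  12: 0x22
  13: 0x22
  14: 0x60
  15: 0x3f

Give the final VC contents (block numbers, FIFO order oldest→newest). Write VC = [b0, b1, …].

VC = [31, 8, 11]

0: 0x7e (blk 31, set 3) → MISS  vc=[]
1: 0x7e (blk 31, set 3) → L1-HIT  vc=[]
2: 0x62 (blk 24, set 0) → MISS  vc=[]
3: 0x7e (blk 31, set 3) → L1-HIT  vc=[]
4: 0x7e (blk 31, set 3) → L1-HIT  vc=[]
5: 0x70 (blk 28, set 0) → MISS  vc=[24]
6: 0x7c (blk 31, set 3) → L1-HIT  vc=[24]
7: 0x3c (blk 15, set 3) → MISS  vc=[24, 31]
8: 0x61 (blk 24, set 0) → VC-HIT  vc=[28, 31]
9: 0x20 (blk 8, set 0) → MISS  vc=[28, 31, 24]
10: 0x2d (blk 11, set 3) → MISS  vc=[31, 24, 15]
11: 0x22 (blk 8, set 0) → L1-HIT  vc=[31, 24, 15]
12: 0x22 (blk 8, set 0) → L1-HIT  vc=[31, 24, 15]
13: 0x22 (blk 8, set 0) → L1-HIT  vc=[31, 24, 15]
14: 0x60 (blk 24, set 0) → VC-HIT  vc=[31, 8, 15]
15: 0x3f (blk 15, set 3) → VC-HIT  vc=[31, 8, 11]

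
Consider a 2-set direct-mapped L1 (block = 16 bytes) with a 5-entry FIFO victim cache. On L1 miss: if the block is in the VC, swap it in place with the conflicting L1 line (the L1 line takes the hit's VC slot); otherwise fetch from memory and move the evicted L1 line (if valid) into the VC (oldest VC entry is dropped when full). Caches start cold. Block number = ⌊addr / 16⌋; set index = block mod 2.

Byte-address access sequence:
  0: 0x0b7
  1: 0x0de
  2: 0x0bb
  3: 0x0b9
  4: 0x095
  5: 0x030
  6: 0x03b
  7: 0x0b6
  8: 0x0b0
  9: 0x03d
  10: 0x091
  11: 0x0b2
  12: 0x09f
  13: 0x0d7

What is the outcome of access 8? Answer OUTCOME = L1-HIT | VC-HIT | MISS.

OUTCOME = L1-HIT

0: 0xb7 (blk 11, set 1) → MISS  vc=[]
1: 0xde (blk 13, set 1) → MISS  vc=[11]
2: 0xbb (blk 11, set 1) → VC-HIT  vc=[13]
3: 0xb9 (blk 11, set 1) → L1-HIT  vc=[13]
4: 0x95 (blk 9, set 1) → MISS  vc=[13, 11]
5: 0x30 (blk 3, set 1) → MISS  vc=[13, 11, 9]
6: 0x3b (blk 3, set 1) → L1-HIT  vc=[13, 11, 9]
7: 0xb6 (blk 11, set 1) → VC-HIT  vc=[13, 3, 9]
8: 0xb0 (blk 11, set 1) → L1-HIT  vc=[13, 3, 9]
9: 0x3d (blk 3, set 1) → VC-HIT  vc=[13, 11, 9]
10: 0x91 (blk 9, set 1) → VC-HIT  vc=[13, 11, 3]
11: 0xb2 (blk 11, set 1) → VC-HIT  vc=[13, 9, 3]
12: 0x9f (blk 9, set 1) → VC-HIT  vc=[13, 11, 3]
13: 0xd7 (blk 13, set 1) → VC-HIT  vc=[9, 11, 3]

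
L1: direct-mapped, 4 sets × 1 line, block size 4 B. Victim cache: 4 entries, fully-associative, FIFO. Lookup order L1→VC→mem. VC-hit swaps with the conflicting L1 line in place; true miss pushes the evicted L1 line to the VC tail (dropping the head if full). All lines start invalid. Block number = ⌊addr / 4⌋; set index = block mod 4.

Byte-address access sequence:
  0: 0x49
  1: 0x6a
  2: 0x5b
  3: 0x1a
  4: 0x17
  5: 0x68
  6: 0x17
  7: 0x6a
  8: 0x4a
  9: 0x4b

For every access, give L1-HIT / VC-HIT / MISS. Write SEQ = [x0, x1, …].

SEQ = [MISS, MISS, MISS, MISS, MISS, VC-HIT, L1-HIT, L1-HIT, VC-HIT, L1-HIT]

  [0] addr=0x49 blk=18 s=2: MISS | VC []
  [1] addr=0x6a blk=26 s=2: MISS | VC [18]
  [2] addr=0x5b blk=22 s=2: MISS | VC [18, 26]
  [3] addr=0x1a blk=6 s=2: MISS | VC [18, 26, 22]
  [4] addr=0x17 blk=5 s=1: MISS | VC [18, 26, 22]
  [5] addr=0x68 blk=26 s=2: VC-HIT | VC [18, 6, 22]
  [6] addr=0x17 blk=5 s=1: L1-HIT | VC [18, 6, 22]
  [7] addr=0x6a blk=26 s=2: L1-HIT | VC [18, 6, 22]
  [8] addr=0x4a blk=18 s=2: VC-HIT | VC [26, 6, 22]
  [9] addr=0x4b blk=18 s=2: L1-HIT | VC [26, 6, 22]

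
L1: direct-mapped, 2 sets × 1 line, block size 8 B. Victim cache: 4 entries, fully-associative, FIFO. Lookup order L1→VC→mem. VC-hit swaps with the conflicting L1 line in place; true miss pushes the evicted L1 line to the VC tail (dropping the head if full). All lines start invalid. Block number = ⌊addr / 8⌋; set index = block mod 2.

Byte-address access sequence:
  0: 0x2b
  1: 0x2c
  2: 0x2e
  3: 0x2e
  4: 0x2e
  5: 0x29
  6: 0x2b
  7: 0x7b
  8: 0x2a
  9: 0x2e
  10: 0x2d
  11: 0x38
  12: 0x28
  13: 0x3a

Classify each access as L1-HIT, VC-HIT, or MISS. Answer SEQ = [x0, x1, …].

SEQ = [MISS, L1-HIT, L1-HIT, L1-HIT, L1-HIT, L1-HIT, L1-HIT, MISS, VC-HIT, L1-HIT, L1-HIT, MISS, VC-HIT, VC-HIT]

  [0] addr=0x2b blk=5 s=1: MISS | VC []
  [1] addr=0x2c blk=5 s=1: L1-HIT | VC []
  [2] addr=0x2e blk=5 s=1: L1-HIT | VC []
  [3] addr=0x2e blk=5 s=1: L1-HIT | VC []
  [4] addr=0x2e blk=5 s=1: L1-HIT | VC []
  [5] addr=0x29 blk=5 s=1: L1-HIT | VC []
  [6] addr=0x2b blk=5 s=1: L1-HIT | VC []
  [7] addr=0x7b blk=15 s=1: MISS | VC [5]
  [8] addr=0x2a blk=5 s=1: VC-HIT | VC [15]
  [9] addr=0x2e blk=5 s=1: L1-HIT | VC [15]
  [10] addr=0x2d blk=5 s=1: L1-HIT | VC [15]
  [11] addr=0x38 blk=7 s=1: MISS | VC [15, 5]
  [12] addr=0x28 blk=5 s=1: VC-HIT | VC [15, 7]
  [13] addr=0x3a blk=7 s=1: VC-HIT | VC [15, 5]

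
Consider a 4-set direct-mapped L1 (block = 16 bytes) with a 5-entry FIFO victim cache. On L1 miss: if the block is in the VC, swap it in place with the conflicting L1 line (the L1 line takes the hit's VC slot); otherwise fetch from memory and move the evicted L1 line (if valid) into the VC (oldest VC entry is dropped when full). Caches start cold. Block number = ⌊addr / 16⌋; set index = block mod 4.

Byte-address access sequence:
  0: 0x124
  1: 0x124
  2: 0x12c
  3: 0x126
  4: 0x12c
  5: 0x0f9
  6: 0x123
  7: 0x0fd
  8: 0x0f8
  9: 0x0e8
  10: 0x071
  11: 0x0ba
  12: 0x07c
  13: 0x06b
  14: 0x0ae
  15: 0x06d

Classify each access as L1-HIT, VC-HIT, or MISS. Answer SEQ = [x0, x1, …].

SEQ = [MISS, L1-HIT, L1-HIT, L1-HIT, L1-HIT, MISS, L1-HIT, L1-HIT, L1-HIT, MISS, MISS, MISS, VC-HIT, MISS, MISS, VC-HIT]

#0 0x124→b18/s2 MISS; vc=[]
#1 0x124→b18/s2 L1-HIT; vc=[]
#2 0x12c→b18/s2 L1-HIT; vc=[]
#3 0x126→b18/s2 L1-HIT; vc=[]
#4 0x12c→b18/s2 L1-HIT; vc=[]
#5 0xf9→b15/s3 MISS; vc=[]
#6 0x123→b18/s2 L1-HIT; vc=[]
#7 0xfd→b15/s3 L1-HIT; vc=[]
#8 0xf8→b15/s3 L1-HIT; vc=[]
#9 0xe8→b14/s2 MISS; vc=[18]
#10 0x71→b7/s3 MISS; vc=[18,15]
#11 0xba→b11/s3 MISS; vc=[18,15,7]
#12 0x7c→b7/s3 VC-HIT; vc=[18,15,11]
#13 0x6b→b6/s2 MISS; vc=[18,15,11,14]
#14 0xae→b10/s2 MISS; vc=[18,15,11,14,6]
#15 0x6d→b6/s2 VC-HIT; vc=[18,15,11,14,10]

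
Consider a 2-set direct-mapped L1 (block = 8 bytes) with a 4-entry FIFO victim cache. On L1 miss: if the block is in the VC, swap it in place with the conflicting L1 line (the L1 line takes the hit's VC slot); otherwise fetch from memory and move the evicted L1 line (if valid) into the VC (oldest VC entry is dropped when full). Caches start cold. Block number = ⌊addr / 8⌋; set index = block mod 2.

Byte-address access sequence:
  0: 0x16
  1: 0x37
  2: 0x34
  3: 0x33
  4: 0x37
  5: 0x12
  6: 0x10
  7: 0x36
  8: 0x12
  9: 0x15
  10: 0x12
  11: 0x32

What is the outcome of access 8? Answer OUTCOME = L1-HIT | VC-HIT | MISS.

#0 0x16→b2/s0 MISS; vc=[]
#1 0x37→b6/s0 MISS; vc=[2]
#2 0x34→b6/s0 L1-HIT; vc=[2]
#3 0x33→b6/s0 L1-HIT; vc=[2]
#4 0x37→b6/s0 L1-HIT; vc=[2]
#5 0x12→b2/s0 VC-HIT; vc=[6]
#6 0x10→b2/s0 L1-HIT; vc=[6]
#7 0x36→b6/s0 VC-HIT; vc=[2]
#8 0x12→b2/s0 VC-HIT; vc=[6]
#9 0x15→b2/s0 L1-HIT; vc=[6]
#10 0x12→b2/s0 L1-HIT; vc=[6]
#11 0x32→b6/s0 VC-HIT; vc=[2]

OUTCOME = VC-HIT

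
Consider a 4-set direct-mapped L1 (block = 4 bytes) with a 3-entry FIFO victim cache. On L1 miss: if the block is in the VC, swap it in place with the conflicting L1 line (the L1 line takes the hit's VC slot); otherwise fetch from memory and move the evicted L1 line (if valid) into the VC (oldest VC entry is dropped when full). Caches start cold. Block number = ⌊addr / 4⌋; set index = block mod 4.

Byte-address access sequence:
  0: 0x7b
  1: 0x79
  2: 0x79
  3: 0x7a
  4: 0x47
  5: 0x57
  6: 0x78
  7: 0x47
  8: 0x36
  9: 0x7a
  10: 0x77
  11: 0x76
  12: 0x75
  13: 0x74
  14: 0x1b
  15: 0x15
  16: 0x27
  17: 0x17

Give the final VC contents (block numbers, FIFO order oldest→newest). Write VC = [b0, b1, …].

0: 0x7b (blk 30, set 2) → MISS  vc=[]
1: 0x79 (blk 30, set 2) → L1-HIT  vc=[]
2: 0x79 (blk 30, set 2) → L1-HIT  vc=[]
3: 0x7a (blk 30, set 2) → L1-HIT  vc=[]
4: 0x47 (blk 17, set 1) → MISS  vc=[]
5: 0x57 (blk 21, set 1) → MISS  vc=[17]
6: 0x78 (blk 30, set 2) → L1-HIT  vc=[17]
7: 0x47 (blk 17, set 1) → VC-HIT  vc=[21]
8: 0x36 (blk 13, set 1) → MISS  vc=[21, 17]
9: 0x7a (blk 30, set 2) → L1-HIT  vc=[21, 17]
10: 0x77 (blk 29, set 1) → MISS  vc=[21, 17, 13]
11: 0x76 (blk 29, set 1) → L1-HIT  vc=[21, 17, 13]
12: 0x75 (blk 29, set 1) → L1-HIT  vc=[21, 17, 13]
13: 0x74 (blk 29, set 1) → L1-HIT  vc=[21, 17, 13]
14: 0x1b (blk 6, set 2) → MISS  vc=[17, 13, 30]
15: 0x15 (blk 5, set 1) → MISS  vc=[13, 30, 29]
16: 0x27 (blk 9, set 1) → MISS  vc=[30, 29, 5]
17: 0x17 (blk 5, set 1) → VC-HIT  vc=[30, 29, 9]

VC = [30, 29, 9]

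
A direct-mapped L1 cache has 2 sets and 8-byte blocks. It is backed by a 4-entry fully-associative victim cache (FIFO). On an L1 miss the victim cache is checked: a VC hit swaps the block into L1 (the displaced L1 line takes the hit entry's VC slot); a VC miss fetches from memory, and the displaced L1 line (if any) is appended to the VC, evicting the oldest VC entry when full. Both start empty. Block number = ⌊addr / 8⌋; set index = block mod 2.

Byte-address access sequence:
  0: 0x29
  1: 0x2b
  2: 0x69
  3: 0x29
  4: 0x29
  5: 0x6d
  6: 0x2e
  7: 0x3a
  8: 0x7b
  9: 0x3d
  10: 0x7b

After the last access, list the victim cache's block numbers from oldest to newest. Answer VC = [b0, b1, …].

0: 0x29 (blk 5, set 1) → MISS  vc=[]
1: 0x2b (blk 5, set 1) → L1-HIT  vc=[]
2: 0x69 (blk 13, set 1) → MISS  vc=[5]
3: 0x29 (blk 5, set 1) → VC-HIT  vc=[13]
4: 0x29 (blk 5, set 1) → L1-HIT  vc=[13]
5: 0x6d (blk 13, set 1) → VC-HIT  vc=[5]
6: 0x2e (blk 5, set 1) → VC-HIT  vc=[13]
7: 0x3a (blk 7, set 1) → MISS  vc=[13, 5]
8: 0x7b (blk 15, set 1) → MISS  vc=[13, 5, 7]
9: 0x3d (blk 7, set 1) → VC-HIT  vc=[13, 5, 15]
10: 0x7b (blk 15, set 1) → VC-HIT  vc=[13, 5, 7]

VC = [13, 5, 7]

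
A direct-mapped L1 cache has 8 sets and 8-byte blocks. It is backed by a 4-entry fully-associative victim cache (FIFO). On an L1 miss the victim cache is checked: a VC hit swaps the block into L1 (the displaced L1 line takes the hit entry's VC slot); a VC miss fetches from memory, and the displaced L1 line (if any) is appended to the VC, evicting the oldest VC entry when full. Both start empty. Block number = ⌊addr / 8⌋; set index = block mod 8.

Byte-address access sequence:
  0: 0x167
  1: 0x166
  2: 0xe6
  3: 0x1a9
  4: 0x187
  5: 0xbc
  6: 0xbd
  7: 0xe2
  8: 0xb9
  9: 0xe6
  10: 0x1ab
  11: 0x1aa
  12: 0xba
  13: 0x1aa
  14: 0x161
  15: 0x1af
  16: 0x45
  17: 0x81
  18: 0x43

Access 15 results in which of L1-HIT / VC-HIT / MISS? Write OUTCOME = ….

0: 0x167 (blk 44, set 4) → MISS  vc=[]
1: 0x166 (blk 44, set 4) → L1-HIT  vc=[]
2: 0xe6 (blk 28, set 4) → MISS  vc=[44]
3: 0x1a9 (blk 53, set 5) → MISS  vc=[44]
4: 0x187 (blk 48, set 0) → MISS  vc=[44]
5: 0xbc (blk 23, set 7) → MISS  vc=[44]
6: 0xbd (blk 23, set 7) → L1-HIT  vc=[44]
7: 0xe2 (blk 28, set 4) → L1-HIT  vc=[44]
8: 0xb9 (blk 23, set 7) → L1-HIT  vc=[44]
9: 0xe6 (blk 28, set 4) → L1-HIT  vc=[44]
10: 0x1ab (blk 53, set 5) → L1-HIT  vc=[44]
11: 0x1aa (blk 53, set 5) → L1-HIT  vc=[44]
12: 0xba (blk 23, set 7) → L1-HIT  vc=[44]
13: 0x1aa (blk 53, set 5) → L1-HIT  vc=[44]
14: 0x161 (blk 44, set 4) → VC-HIT  vc=[28]
15: 0x1af (blk 53, set 5) → L1-HIT  vc=[28]
16: 0x45 (blk 8, set 0) → MISS  vc=[28, 48]
17: 0x81 (blk 16, set 0) → MISS  vc=[28, 48, 8]
18: 0x43 (blk 8, set 0) → VC-HIT  vc=[28, 48, 16]

OUTCOME = L1-HIT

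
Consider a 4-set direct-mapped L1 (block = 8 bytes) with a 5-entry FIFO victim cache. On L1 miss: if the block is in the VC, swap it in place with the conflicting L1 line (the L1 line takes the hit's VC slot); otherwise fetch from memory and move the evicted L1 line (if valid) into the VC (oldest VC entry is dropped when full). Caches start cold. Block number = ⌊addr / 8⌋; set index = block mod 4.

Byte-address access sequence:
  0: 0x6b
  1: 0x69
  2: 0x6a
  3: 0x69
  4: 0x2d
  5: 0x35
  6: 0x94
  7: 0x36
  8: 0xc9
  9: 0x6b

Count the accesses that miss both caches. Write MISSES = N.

MISSES = 5

0: 0x6b (blk 13, set 1) → MISS  vc=[]
1: 0x69 (blk 13, set 1) → L1-HIT  vc=[]
2: 0x6a (blk 13, set 1) → L1-HIT  vc=[]
3: 0x69 (blk 13, set 1) → L1-HIT  vc=[]
4: 0x2d (blk 5, set 1) → MISS  vc=[13]
5: 0x35 (blk 6, set 2) → MISS  vc=[13]
6: 0x94 (blk 18, set 2) → MISS  vc=[13, 6]
7: 0x36 (blk 6, set 2) → VC-HIT  vc=[13, 18]
8: 0xc9 (blk 25, set 1) → MISS  vc=[13, 18, 5]
9: 0x6b (blk 13, set 1) → VC-HIT  vc=[25, 18, 5]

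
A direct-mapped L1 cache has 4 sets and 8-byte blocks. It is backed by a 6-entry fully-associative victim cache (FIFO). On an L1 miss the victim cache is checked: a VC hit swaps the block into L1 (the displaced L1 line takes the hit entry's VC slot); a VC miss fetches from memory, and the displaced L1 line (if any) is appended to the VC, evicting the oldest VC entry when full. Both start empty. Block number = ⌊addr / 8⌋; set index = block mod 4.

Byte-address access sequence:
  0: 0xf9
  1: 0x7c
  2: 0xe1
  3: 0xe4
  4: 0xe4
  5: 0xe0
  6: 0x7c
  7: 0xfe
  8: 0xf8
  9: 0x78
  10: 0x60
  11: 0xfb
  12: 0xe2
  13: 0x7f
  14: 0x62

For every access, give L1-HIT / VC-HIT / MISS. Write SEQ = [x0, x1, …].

#0 0xf9→b31/s3 MISS; vc=[]
#1 0x7c→b15/s3 MISS; vc=[31]
#2 0xe1→b28/s0 MISS; vc=[31]
#3 0xe4→b28/s0 L1-HIT; vc=[31]
#4 0xe4→b28/s0 L1-HIT; vc=[31]
#5 0xe0→b28/s0 L1-HIT; vc=[31]
#6 0x7c→b15/s3 L1-HIT; vc=[31]
#7 0xfe→b31/s3 VC-HIT; vc=[15]
#8 0xf8→b31/s3 L1-HIT; vc=[15]
#9 0x78→b15/s3 VC-HIT; vc=[31]
#10 0x60→b12/s0 MISS; vc=[31,28]
#11 0xfb→b31/s3 VC-HIT; vc=[15,28]
#12 0xe2→b28/s0 VC-HIT; vc=[15,12]
#13 0x7f→b15/s3 VC-HIT; vc=[31,12]
#14 0x62→b12/s0 VC-HIT; vc=[31,28]

SEQ = [MISS, MISS, MISS, L1-HIT, L1-HIT, L1-HIT, L1-HIT, VC-HIT, L1-HIT, VC-HIT, MISS, VC-HIT, VC-HIT, VC-HIT, VC-HIT]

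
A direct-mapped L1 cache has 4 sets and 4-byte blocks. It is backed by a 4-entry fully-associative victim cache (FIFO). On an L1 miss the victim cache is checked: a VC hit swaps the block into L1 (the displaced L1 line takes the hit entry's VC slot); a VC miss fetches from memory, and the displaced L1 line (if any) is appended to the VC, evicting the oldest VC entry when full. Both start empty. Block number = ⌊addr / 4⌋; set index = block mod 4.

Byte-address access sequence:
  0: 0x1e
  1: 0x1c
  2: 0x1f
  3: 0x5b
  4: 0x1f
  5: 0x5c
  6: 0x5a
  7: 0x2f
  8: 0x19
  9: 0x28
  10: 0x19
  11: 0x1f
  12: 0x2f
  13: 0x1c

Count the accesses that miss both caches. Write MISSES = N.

MISSES = 6

  [0] addr=0x1e blk=7 s=3: MISS | VC []
  [1] addr=0x1c blk=7 s=3: L1-HIT | VC []
  [2] addr=0x1f blk=7 s=3: L1-HIT | VC []
  [3] addr=0x5b blk=22 s=2: MISS | VC []
  [4] addr=0x1f blk=7 s=3: L1-HIT | VC []
  [5] addr=0x5c blk=23 s=3: MISS | VC [7]
  [6] addr=0x5a blk=22 s=2: L1-HIT | VC [7]
  [7] addr=0x2f blk=11 s=3: MISS | VC [7, 23]
  [8] addr=0x19 blk=6 s=2: MISS | VC [7, 23, 22]
  [9] addr=0x28 blk=10 s=2: MISS | VC [7, 23, 22, 6]
  [10] addr=0x19 blk=6 s=2: VC-HIT | VC [7, 23, 22, 10]
  [11] addr=0x1f blk=7 s=3: VC-HIT | VC [11, 23, 22, 10]
  [12] addr=0x2f blk=11 s=3: VC-HIT | VC [7, 23, 22, 10]
  [13] addr=0x1c blk=7 s=3: VC-HIT | VC [11, 23, 22, 10]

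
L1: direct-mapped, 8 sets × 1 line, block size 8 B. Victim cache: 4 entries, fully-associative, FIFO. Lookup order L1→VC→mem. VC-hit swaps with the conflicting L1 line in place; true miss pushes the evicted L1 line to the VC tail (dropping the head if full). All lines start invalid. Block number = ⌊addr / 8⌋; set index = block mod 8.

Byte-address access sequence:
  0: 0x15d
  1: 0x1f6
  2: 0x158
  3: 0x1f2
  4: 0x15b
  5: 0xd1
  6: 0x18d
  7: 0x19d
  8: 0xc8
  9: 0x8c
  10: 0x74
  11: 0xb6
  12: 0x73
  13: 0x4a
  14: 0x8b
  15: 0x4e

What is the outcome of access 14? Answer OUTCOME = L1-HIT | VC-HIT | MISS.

OUTCOME = VC-HIT

0: 0x15d (blk 43, set 3) → MISS  vc=[]
1: 0x1f6 (blk 62, set 6) → MISS  vc=[]
2: 0x158 (blk 43, set 3) → L1-HIT  vc=[]
3: 0x1f2 (blk 62, set 6) → L1-HIT  vc=[]
4: 0x15b (blk 43, set 3) → L1-HIT  vc=[]
5: 0xd1 (blk 26, set 2) → MISS  vc=[]
6: 0x18d (blk 49, set 1) → MISS  vc=[]
7: 0x19d (blk 51, set 3) → MISS  vc=[43]
8: 0xc8 (blk 25, set 1) → MISS  vc=[43, 49]
9: 0x8c (blk 17, set 1) → MISS  vc=[43, 49, 25]
10: 0x74 (blk 14, set 6) → MISS  vc=[43, 49, 25, 62]
11: 0xb6 (blk 22, set 6) → MISS  vc=[49, 25, 62, 14]
12: 0x73 (blk 14, set 6) → VC-HIT  vc=[49, 25, 62, 22]
13: 0x4a (blk 9, set 1) → MISS  vc=[25, 62, 22, 17]
14: 0x8b (blk 17, set 1) → VC-HIT  vc=[25, 62, 22, 9]
15: 0x4e (blk 9, set 1) → VC-HIT  vc=[25, 62, 22, 17]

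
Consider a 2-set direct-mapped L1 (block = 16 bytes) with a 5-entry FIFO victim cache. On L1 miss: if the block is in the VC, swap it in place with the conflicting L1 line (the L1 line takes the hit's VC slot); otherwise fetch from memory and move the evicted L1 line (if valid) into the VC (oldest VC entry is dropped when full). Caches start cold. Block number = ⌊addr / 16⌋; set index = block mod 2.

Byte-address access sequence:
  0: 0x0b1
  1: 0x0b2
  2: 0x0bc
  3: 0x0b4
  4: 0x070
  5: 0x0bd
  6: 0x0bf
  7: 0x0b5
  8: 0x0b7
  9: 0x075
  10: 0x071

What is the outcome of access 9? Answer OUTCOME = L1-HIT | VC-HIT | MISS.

  [0] addr=0xb1 blk=11 s=1: MISS | VC []
  [1] addr=0xb2 blk=11 s=1: L1-HIT | VC []
  [2] addr=0xbc blk=11 s=1: L1-HIT | VC []
  [3] addr=0xb4 blk=11 s=1: L1-HIT | VC []
  [4] addr=0x70 blk=7 s=1: MISS | VC [11]
  [5] addr=0xbd blk=11 s=1: VC-HIT | VC [7]
  [6] addr=0xbf blk=11 s=1: L1-HIT | VC [7]
  [7] addr=0xb5 blk=11 s=1: L1-HIT | VC [7]
  [8] addr=0xb7 blk=11 s=1: L1-HIT | VC [7]
  [9] addr=0x75 blk=7 s=1: VC-HIT | VC [11]
  [10] addr=0x71 blk=7 s=1: L1-HIT | VC [11]

OUTCOME = VC-HIT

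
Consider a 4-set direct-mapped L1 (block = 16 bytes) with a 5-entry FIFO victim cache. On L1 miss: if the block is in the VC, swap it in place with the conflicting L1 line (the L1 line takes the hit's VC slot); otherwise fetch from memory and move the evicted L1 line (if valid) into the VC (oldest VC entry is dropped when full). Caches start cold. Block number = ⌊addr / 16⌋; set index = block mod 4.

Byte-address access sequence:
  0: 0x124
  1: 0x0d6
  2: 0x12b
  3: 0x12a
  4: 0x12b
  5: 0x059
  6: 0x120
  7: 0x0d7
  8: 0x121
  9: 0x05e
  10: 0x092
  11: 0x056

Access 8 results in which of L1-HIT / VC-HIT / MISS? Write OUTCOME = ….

OUTCOME = L1-HIT

#0 0x124→b18/s2 MISS; vc=[]
#1 0xd6→b13/s1 MISS; vc=[]
#2 0x12b→b18/s2 L1-HIT; vc=[]
#3 0x12a→b18/s2 L1-HIT; vc=[]
#4 0x12b→b18/s2 L1-HIT; vc=[]
#5 0x59→b5/s1 MISS; vc=[13]
#6 0x120→b18/s2 L1-HIT; vc=[13]
#7 0xd7→b13/s1 VC-HIT; vc=[5]
#8 0x121→b18/s2 L1-HIT; vc=[5]
#9 0x5e→b5/s1 VC-HIT; vc=[13]
#10 0x92→b9/s1 MISS; vc=[13,5]
#11 0x56→b5/s1 VC-HIT; vc=[13,9]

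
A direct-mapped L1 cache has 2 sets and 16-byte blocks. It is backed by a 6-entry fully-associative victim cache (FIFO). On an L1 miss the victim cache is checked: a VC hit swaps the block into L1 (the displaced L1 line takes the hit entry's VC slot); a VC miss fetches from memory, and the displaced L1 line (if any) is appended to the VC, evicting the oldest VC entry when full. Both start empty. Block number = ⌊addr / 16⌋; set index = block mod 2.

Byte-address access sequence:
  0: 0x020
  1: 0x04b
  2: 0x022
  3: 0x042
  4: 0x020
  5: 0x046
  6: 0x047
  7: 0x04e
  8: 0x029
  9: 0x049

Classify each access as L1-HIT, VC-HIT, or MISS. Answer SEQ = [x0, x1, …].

SEQ = [MISS, MISS, VC-HIT, VC-HIT, VC-HIT, VC-HIT, L1-HIT, L1-HIT, VC-HIT, VC-HIT]

  [0] addr=0x20 blk=2 s=0: MISS | VC []
  [1] addr=0x4b blk=4 s=0: MISS | VC [2]
  [2] addr=0x22 blk=2 s=0: VC-HIT | VC [4]
  [3] addr=0x42 blk=4 s=0: VC-HIT | VC [2]
  [4] addr=0x20 blk=2 s=0: VC-HIT | VC [4]
  [5] addr=0x46 blk=4 s=0: VC-HIT | VC [2]
  [6] addr=0x47 blk=4 s=0: L1-HIT | VC [2]
  [7] addr=0x4e blk=4 s=0: L1-HIT | VC [2]
  [8] addr=0x29 blk=2 s=0: VC-HIT | VC [4]
  [9] addr=0x49 blk=4 s=0: VC-HIT | VC [2]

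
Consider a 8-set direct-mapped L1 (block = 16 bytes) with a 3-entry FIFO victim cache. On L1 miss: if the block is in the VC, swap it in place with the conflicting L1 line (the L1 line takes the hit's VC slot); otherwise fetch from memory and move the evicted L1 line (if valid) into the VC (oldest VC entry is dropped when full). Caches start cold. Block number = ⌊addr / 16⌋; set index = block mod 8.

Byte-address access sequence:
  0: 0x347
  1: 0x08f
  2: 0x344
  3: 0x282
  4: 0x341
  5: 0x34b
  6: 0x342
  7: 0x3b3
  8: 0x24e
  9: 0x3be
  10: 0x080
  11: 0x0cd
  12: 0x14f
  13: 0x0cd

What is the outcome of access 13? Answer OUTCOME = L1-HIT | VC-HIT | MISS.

OUTCOME = VC-HIT

#0 0x347→b52/s4 MISS; vc=[]
#1 0x8f→b8/s0 MISS; vc=[]
#2 0x344→b52/s4 L1-HIT; vc=[]
#3 0x282→b40/s0 MISS; vc=[8]
#4 0x341→b52/s4 L1-HIT; vc=[8]
#5 0x34b→b52/s4 L1-HIT; vc=[8]
#6 0x342→b52/s4 L1-HIT; vc=[8]
#7 0x3b3→b59/s3 MISS; vc=[8]
#8 0x24e→b36/s4 MISS; vc=[8,52]
#9 0x3be→b59/s3 L1-HIT; vc=[8,52]
#10 0x80→b8/s0 VC-HIT; vc=[40,52]
#11 0xcd→b12/s4 MISS; vc=[40,52,36]
#12 0x14f→b20/s4 MISS; vc=[52,36,12]
#13 0xcd→b12/s4 VC-HIT; vc=[52,36,20]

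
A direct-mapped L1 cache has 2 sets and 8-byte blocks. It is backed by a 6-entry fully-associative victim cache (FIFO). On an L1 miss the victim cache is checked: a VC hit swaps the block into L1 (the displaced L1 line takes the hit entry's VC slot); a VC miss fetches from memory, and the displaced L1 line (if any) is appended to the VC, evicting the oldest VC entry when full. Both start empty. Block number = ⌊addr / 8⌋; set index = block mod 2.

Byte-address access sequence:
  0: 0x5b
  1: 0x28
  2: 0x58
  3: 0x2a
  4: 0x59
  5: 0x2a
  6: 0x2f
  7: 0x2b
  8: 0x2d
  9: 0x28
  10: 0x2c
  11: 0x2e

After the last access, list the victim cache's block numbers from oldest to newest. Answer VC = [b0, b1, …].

VC = [11]

#0 0x5b→b11/s1 MISS; vc=[]
#1 0x28→b5/s1 MISS; vc=[11]
#2 0x58→b11/s1 VC-HIT; vc=[5]
#3 0x2a→b5/s1 VC-HIT; vc=[11]
#4 0x59→b11/s1 VC-HIT; vc=[5]
#5 0x2a→b5/s1 VC-HIT; vc=[11]
#6 0x2f→b5/s1 L1-HIT; vc=[11]
#7 0x2b→b5/s1 L1-HIT; vc=[11]
#8 0x2d→b5/s1 L1-HIT; vc=[11]
#9 0x28→b5/s1 L1-HIT; vc=[11]
#10 0x2c→b5/s1 L1-HIT; vc=[11]
#11 0x2e→b5/s1 L1-HIT; vc=[11]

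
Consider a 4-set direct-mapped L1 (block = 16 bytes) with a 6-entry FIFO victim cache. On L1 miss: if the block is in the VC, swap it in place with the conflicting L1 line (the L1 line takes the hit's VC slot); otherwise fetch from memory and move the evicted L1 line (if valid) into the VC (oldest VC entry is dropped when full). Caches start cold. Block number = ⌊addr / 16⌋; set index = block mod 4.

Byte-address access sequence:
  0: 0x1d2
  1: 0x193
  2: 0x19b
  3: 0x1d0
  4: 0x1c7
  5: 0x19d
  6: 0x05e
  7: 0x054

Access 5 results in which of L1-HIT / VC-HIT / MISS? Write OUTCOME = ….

0: 0x1d2 (blk 29, set 1) → MISS  vc=[]
1: 0x193 (blk 25, set 1) → MISS  vc=[29]
2: 0x19b (blk 25, set 1) → L1-HIT  vc=[29]
3: 0x1d0 (blk 29, set 1) → VC-HIT  vc=[25]
4: 0x1c7 (blk 28, set 0) → MISS  vc=[25]
5: 0x19d (blk 25, set 1) → VC-HIT  vc=[29]
6: 0x5e (blk 5, set 1) → MISS  vc=[29, 25]
7: 0x54 (blk 5, set 1) → L1-HIT  vc=[29, 25]

OUTCOME = VC-HIT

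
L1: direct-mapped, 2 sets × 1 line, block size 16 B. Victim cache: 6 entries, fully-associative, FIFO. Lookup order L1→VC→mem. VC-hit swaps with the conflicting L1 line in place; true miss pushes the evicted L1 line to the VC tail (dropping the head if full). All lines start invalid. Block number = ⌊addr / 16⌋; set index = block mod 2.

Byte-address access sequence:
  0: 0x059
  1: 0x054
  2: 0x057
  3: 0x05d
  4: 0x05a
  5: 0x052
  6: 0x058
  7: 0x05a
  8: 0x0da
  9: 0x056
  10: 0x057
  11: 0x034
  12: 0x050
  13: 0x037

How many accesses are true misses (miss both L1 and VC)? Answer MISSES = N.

MISSES = 3

0: 0x59 (blk 5, set 1) → MISS  vc=[]
1: 0x54 (blk 5, set 1) → L1-HIT  vc=[]
2: 0x57 (blk 5, set 1) → L1-HIT  vc=[]
3: 0x5d (blk 5, set 1) → L1-HIT  vc=[]
4: 0x5a (blk 5, set 1) → L1-HIT  vc=[]
5: 0x52 (blk 5, set 1) → L1-HIT  vc=[]
6: 0x58 (blk 5, set 1) → L1-HIT  vc=[]
7: 0x5a (blk 5, set 1) → L1-HIT  vc=[]
8: 0xda (blk 13, set 1) → MISS  vc=[5]
9: 0x56 (blk 5, set 1) → VC-HIT  vc=[13]
10: 0x57 (blk 5, set 1) → L1-HIT  vc=[13]
11: 0x34 (blk 3, set 1) → MISS  vc=[13, 5]
12: 0x50 (blk 5, set 1) → VC-HIT  vc=[13, 3]
13: 0x37 (blk 3, set 1) → VC-HIT  vc=[13, 5]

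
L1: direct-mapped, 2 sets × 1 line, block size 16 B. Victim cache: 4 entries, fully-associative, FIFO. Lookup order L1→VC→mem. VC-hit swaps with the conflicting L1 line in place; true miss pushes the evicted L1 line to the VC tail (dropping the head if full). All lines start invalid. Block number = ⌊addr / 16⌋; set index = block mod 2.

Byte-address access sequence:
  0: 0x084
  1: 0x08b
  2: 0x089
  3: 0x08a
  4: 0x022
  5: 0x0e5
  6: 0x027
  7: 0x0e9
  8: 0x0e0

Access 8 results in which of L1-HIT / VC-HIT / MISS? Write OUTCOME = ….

#0 0x84→b8/s0 MISS; vc=[]
#1 0x8b→b8/s0 L1-HIT; vc=[]
#2 0x89→b8/s0 L1-HIT; vc=[]
#3 0x8a→b8/s0 L1-HIT; vc=[]
#4 0x22→b2/s0 MISS; vc=[8]
#5 0xe5→b14/s0 MISS; vc=[8,2]
#6 0x27→b2/s0 VC-HIT; vc=[8,14]
#7 0xe9→b14/s0 VC-HIT; vc=[8,2]
#8 0xe0→b14/s0 L1-HIT; vc=[8,2]

OUTCOME = L1-HIT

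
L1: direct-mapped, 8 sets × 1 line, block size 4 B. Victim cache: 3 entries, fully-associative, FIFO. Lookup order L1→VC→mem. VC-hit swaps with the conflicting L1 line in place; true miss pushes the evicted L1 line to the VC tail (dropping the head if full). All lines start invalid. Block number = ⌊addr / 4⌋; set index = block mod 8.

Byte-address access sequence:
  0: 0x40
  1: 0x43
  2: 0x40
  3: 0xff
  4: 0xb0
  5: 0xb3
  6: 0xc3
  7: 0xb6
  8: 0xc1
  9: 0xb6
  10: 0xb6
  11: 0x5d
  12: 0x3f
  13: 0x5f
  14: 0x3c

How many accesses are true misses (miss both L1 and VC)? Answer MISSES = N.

#0 0x40→b16/s0 MISS; vc=[]
#1 0x43→b16/s0 L1-HIT; vc=[]
#2 0x40→b16/s0 L1-HIT; vc=[]
#3 0xff→b63/s7 MISS; vc=[]
#4 0xb0→b44/s4 MISS; vc=[]
#5 0xb3→b44/s4 L1-HIT; vc=[]
#6 0xc3→b48/s0 MISS; vc=[16]
#7 0xb6→b45/s5 MISS; vc=[16]
#8 0xc1→b48/s0 L1-HIT; vc=[16]
#9 0xb6→b45/s5 L1-HIT; vc=[16]
#10 0xb6→b45/s5 L1-HIT; vc=[16]
#11 0x5d→b23/s7 MISS; vc=[16,63]
#12 0x3f→b15/s7 MISS; vc=[16,63,23]
#13 0x5f→b23/s7 VC-HIT; vc=[16,63,15]
#14 0x3c→b15/s7 VC-HIT; vc=[16,63,23]

MISSES = 7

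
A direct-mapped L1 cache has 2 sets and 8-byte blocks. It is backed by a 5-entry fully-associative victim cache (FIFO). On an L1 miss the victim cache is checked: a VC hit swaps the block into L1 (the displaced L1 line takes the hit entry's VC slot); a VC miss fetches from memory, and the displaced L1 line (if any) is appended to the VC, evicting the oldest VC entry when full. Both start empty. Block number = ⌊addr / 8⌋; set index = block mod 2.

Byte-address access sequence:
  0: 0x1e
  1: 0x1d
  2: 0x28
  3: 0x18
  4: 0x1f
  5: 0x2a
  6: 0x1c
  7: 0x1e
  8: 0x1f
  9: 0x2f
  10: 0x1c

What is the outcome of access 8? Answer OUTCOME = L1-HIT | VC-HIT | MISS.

0: 0x1e (blk 3, set 1) → MISS  vc=[]
1: 0x1d (blk 3, set 1) → L1-HIT  vc=[]
2: 0x28 (blk 5, set 1) → MISS  vc=[3]
3: 0x18 (blk 3, set 1) → VC-HIT  vc=[5]
4: 0x1f (blk 3, set 1) → L1-HIT  vc=[5]
5: 0x2a (blk 5, set 1) → VC-HIT  vc=[3]
6: 0x1c (blk 3, set 1) → VC-HIT  vc=[5]
7: 0x1e (blk 3, set 1) → L1-HIT  vc=[5]
8: 0x1f (blk 3, set 1) → L1-HIT  vc=[5]
9: 0x2f (blk 5, set 1) → VC-HIT  vc=[3]
10: 0x1c (blk 3, set 1) → VC-HIT  vc=[5]

OUTCOME = L1-HIT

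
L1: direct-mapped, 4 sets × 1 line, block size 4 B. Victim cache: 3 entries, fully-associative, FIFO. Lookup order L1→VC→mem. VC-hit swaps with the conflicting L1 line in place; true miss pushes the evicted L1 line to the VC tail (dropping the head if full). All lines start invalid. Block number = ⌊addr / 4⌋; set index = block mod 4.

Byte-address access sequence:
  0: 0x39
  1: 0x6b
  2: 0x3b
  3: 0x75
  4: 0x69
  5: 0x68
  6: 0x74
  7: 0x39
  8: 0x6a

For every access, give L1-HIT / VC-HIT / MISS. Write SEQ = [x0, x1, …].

  [0] addr=0x39 blk=14 s=2: MISS | VC []
  [1] addr=0x6b blk=26 s=2: MISS | VC [14]
  [2] addr=0x3b blk=14 s=2: VC-HIT | VC [26]
  [3] addr=0x75 blk=29 s=1: MISS | VC [26]
  [4] addr=0x69 blk=26 s=2: VC-HIT | VC [14]
  [5] addr=0x68 blk=26 s=2: L1-HIT | VC [14]
  [6] addr=0x74 blk=29 s=1: L1-HIT | VC [14]
  [7] addr=0x39 blk=14 s=2: VC-HIT | VC [26]
  [8] addr=0x6a blk=26 s=2: VC-HIT | VC [14]

SEQ = [MISS, MISS, VC-HIT, MISS, VC-HIT, L1-HIT, L1-HIT, VC-HIT, VC-HIT]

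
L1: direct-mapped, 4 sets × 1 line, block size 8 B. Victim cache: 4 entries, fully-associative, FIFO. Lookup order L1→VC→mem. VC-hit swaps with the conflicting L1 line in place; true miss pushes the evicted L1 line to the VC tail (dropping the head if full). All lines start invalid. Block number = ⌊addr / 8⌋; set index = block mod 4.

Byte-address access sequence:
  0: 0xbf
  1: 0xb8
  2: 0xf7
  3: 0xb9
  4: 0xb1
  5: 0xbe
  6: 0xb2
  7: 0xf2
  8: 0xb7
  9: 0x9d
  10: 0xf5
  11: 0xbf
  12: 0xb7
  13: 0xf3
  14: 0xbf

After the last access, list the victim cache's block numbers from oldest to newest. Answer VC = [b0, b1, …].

0: 0xbf (blk 23, set 3) → MISS  vc=[]
1: 0xb8 (blk 23, set 3) → L1-HIT  vc=[]
2: 0xf7 (blk 30, set 2) → MISS  vc=[]
3: 0xb9 (blk 23, set 3) → L1-HIT  vc=[]
4: 0xb1 (blk 22, set 2) → MISS  vc=[30]
5: 0xbe (blk 23, set 3) → L1-HIT  vc=[30]
6: 0xb2 (blk 22, set 2) → L1-HIT  vc=[30]
7: 0xf2 (blk 30, set 2) → VC-HIT  vc=[22]
8: 0xb7 (blk 22, set 2) → VC-HIT  vc=[30]
9: 0x9d (blk 19, set 3) → MISS  vc=[30, 23]
10: 0xf5 (blk 30, set 2) → VC-HIT  vc=[22, 23]
11: 0xbf (blk 23, set 3) → VC-HIT  vc=[22, 19]
12: 0xb7 (blk 22, set 2) → VC-HIT  vc=[30, 19]
13: 0xf3 (blk 30, set 2) → VC-HIT  vc=[22, 19]
14: 0xbf (blk 23, set 3) → L1-HIT  vc=[22, 19]

VC = [22, 19]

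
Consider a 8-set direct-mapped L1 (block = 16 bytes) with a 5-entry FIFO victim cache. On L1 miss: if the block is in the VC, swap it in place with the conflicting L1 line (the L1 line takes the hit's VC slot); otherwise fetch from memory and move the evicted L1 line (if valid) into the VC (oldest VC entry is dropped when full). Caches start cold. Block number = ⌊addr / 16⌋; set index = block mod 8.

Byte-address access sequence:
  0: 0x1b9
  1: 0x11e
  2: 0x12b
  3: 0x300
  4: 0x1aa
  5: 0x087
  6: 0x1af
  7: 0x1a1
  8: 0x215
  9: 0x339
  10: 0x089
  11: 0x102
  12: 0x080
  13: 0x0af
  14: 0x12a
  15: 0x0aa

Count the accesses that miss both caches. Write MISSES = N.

MISSES = 11

#0 0x1b9→b27/s3 MISS; vc=[]
#1 0x11e→b17/s1 MISS; vc=[]
#2 0x12b→b18/s2 MISS; vc=[]
#3 0x300→b48/s0 MISS; vc=[]
#4 0x1aa→b26/s2 MISS; vc=[18]
#5 0x87→b8/s0 MISS; vc=[18,48]
#6 0x1af→b26/s2 L1-HIT; vc=[18,48]
#7 0x1a1→b26/s2 L1-HIT; vc=[18,48]
#8 0x215→b33/s1 MISS; vc=[18,48,17]
#9 0x339→b51/s3 MISS; vc=[18,48,17,27]
#10 0x89→b8/s0 L1-HIT; vc=[18,48,17,27]
#11 0x102→b16/s0 MISS; vc=[18,48,17,27,8]
#12 0x80→b8/s0 VC-HIT; vc=[18,48,17,27,16]
#13 0xaf→b10/s2 MISS; vc=[48,17,27,16,26]
#14 0x12a→b18/s2 MISS; vc=[17,27,16,26,10]
#15 0xaa→b10/s2 VC-HIT; vc=[17,27,16,26,18]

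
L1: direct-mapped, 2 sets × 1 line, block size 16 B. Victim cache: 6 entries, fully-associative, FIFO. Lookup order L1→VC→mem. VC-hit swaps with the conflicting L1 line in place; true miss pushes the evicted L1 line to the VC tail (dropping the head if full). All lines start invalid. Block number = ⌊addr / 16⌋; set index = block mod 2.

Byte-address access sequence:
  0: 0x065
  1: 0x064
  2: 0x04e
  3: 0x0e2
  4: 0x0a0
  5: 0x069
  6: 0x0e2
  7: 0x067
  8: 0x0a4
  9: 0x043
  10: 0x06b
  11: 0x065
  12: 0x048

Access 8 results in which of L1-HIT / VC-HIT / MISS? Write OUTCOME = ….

OUTCOME = VC-HIT

#0 0x65→b6/s0 MISS; vc=[]
#1 0x64→b6/s0 L1-HIT; vc=[]
#2 0x4e→b4/s0 MISS; vc=[6]
#3 0xe2→b14/s0 MISS; vc=[6,4]
#4 0xa0→b10/s0 MISS; vc=[6,4,14]
#5 0x69→b6/s0 VC-HIT; vc=[10,4,14]
#6 0xe2→b14/s0 VC-HIT; vc=[10,4,6]
#7 0x67→b6/s0 VC-HIT; vc=[10,4,14]
#8 0xa4→b10/s0 VC-HIT; vc=[6,4,14]
#9 0x43→b4/s0 VC-HIT; vc=[6,10,14]
#10 0x6b→b6/s0 VC-HIT; vc=[4,10,14]
#11 0x65→b6/s0 L1-HIT; vc=[4,10,14]
#12 0x48→b4/s0 VC-HIT; vc=[6,10,14]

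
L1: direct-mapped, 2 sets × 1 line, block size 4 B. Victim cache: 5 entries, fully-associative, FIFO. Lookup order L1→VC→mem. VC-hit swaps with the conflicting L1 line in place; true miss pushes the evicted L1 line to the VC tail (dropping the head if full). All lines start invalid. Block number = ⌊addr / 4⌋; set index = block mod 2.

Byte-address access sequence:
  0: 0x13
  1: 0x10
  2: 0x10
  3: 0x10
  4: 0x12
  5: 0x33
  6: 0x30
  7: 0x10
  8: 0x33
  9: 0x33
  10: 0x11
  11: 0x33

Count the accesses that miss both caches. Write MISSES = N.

0: 0x13 (blk 4, set 0) → MISS  vc=[]
1: 0x10 (blk 4, set 0) → L1-HIT  vc=[]
2: 0x10 (blk 4, set 0) → L1-HIT  vc=[]
3: 0x10 (blk 4, set 0) → L1-HIT  vc=[]
4: 0x12 (blk 4, set 0) → L1-HIT  vc=[]
5: 0x33 (blk 12, set 0) → MISS  vc=[4]
6: 0x30 (blk 12, set 0) → L1-HIT  vc=[4]
7: 0x10 (blk 4, set 0) → VC-HIT  vc=[12]
8: 0x33 (blk 12, set 0) → VC-HIT  vc=[4]
9: 0x33 (blk 12, set 0) → L1-HIT  vc=[4]
10: 0x11 (blk 4, set 0) → VC-HIT  vc=[12]
11: 0x33 (blk 12, set 0) → VC-HIT  vc=[4]

MISSES = 2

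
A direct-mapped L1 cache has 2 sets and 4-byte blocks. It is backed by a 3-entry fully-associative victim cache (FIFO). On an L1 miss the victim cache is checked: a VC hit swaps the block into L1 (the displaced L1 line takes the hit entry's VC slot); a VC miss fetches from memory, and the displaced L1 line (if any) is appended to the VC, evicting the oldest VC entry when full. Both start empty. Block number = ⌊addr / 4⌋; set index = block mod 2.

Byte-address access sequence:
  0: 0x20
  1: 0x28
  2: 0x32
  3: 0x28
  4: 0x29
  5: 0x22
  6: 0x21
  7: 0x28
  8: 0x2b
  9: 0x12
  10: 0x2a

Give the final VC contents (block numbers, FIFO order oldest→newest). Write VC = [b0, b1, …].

  [0] addr=0x20 blk=8 s=0: MISS | VC []
  [1] addr=0x28 blk=10 s=0: MISS | VC [8]
  [2] addr=0x32 blk=12 s=0: MISS | VC [8, 10]
  [3] addr=0x28 blk=10 s=0: VC-HIT | VC [8, 12]
  [4] addr=0x29 blk=10 s=0: L1-HIT | VC [8, 12]
  [5] addr=0x22 blk=8 s=0: VC-HIT | VC [10, 12]
  [6] addr=0x21 blk=8 s=0: L1-HIT | VC [10, 12]
  [7] addr=0x28 blk=10 s=0: VC-HIT | VC [8, 12]
  [8] addr=0x2b blk=10 s=0: L1-HIT | VC [8, 12]
  [9] addr=0x12 blk=4 s=0: MISS | VC [8, 12, 10]
  [10] addr=0x2a blk=10 s=0: VC-HIT | VC [8, 12, 4]

VC = [8, 12, 4]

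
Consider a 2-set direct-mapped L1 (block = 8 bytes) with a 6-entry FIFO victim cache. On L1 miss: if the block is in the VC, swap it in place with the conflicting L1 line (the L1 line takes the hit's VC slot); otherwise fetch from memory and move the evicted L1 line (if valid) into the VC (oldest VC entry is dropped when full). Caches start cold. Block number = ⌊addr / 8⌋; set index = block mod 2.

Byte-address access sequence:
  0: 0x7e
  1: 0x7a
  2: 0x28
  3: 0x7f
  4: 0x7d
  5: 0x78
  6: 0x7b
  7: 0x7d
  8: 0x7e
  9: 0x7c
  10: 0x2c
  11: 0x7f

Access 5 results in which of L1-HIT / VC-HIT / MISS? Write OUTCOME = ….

OUTCOME = L1-HIT

#0 0x7e→b15/s1 MISS; vc=[]
#1 0x7a→b15/s1 L1-HIT; vc=[]
#2 0x28→b5/s1 MISS; vc=[15]
#3 0x7f→b15/s1 VC-HIT; vc=[5]
#4 0x7d→b15/s1 L1-HIT; vc=[5]
#5 0x78→b15/s1 L1-HIT; vc=[5]
#6 0x7b→b15/s1 L1-HIT; vc=[5]
#7 0x7d→b15/s1 L1-HIT; vc=[5]
#8 0x7e→b15/s1 L1-HIT; vc=[5]
#9 0x7c→b15/s1 L1-HIT; vc=[5]
#10 0x2c→b5/s1 VC-HIT; vc=[15]
#11 0x7f→b15/s1 VC-HIT; vc=[5]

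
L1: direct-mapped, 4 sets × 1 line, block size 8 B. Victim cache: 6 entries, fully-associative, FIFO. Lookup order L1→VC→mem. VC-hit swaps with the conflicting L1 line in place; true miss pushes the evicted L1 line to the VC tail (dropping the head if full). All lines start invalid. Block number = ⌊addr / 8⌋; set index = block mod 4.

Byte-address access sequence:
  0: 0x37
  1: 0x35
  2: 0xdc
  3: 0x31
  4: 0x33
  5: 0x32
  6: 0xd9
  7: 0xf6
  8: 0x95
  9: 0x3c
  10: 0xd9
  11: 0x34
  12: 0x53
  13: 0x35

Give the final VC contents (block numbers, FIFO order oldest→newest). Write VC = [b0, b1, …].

VC = [18, 30, 7, 10]

0: 0x37 (blk 6, set 2) → MISS  vc=[]
1: 0x35 (blk 6, set 2) → L1-HIT  vc=[]
2: 0xdc (blk 27, set 3) → MISS  vc=[]
3: 0x31 (blk 6, set 2) → L1-HIT  vc=[]
4: 0x33 (blk 6, set 2) → L1-HIT  vc=[]
5: 0x32 (blk 6, set 2) → L1-HIT  vc=[]
6: 0xd9 (blk 27, set 3) → L1-HIT  vc=[]
7: 0xf6 (blk 30, set 2) → MISS  vc=[6]
8: 0x95 (blk 18, set 2) → MISS  vc=[6, 30]
9: 0x3c (blk 7, set 3) → MISS  vc=[6, 30, 27]
10: 0xd9 (blk 27, set 3) → VC-HIT  vc=[6, 30, 7]
11: 0x34 (blk 6, set 2) → VC-HIT  vc=[18, 30, 7]
12: 0x53 (blk 10, set 2) → MISS  vc=[18, 30, 7, 6]
13: 0x35 (blk 6, set 2) → VC-HIT  vc=[18, 30, 7, 10]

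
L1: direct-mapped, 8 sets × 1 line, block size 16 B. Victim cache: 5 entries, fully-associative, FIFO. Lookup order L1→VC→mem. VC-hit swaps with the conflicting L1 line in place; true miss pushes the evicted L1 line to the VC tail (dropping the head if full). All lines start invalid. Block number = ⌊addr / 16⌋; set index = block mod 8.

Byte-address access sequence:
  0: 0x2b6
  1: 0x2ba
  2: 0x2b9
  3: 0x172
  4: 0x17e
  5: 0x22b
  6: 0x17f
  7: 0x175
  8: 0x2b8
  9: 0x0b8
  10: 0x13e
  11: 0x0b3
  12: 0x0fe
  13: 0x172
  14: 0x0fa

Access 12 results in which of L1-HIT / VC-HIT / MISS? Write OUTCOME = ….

OUTCOME = MISS

#0 0x2b6→b43/s3 MISS; vc=[]
#1 0x2ba→b43/s3 L1-HIT; vc=[]
#2 0x2b9→b43/s3 L1-HIT; vc=[]
#3 0x172→b23/s7 MISS; vc=[]
#4 0x17e→b23/s7 L1-HIT; vc=[]
#5 0x22b→b34/s2 MISS; vc=[]
#6 0x17f→b23/s7 L1-HIT; vc=[]
#7 0x175→b23/s7 L1-HIT; vc=[]
#8 0x2b8→b43/s3 L1-HIT; vc=[]
#9 0xb8→b11/s3 MISS; vc=[43]
#10 0x13e→b19/s3 MISS; vc=[43,11]
#11 0xb3→b11/s3 VC-HIT; vc=[43,19]
#12 0xfe→b15/s7 MISS; vc=[43,19,23]
#13 0x172→b23/s7 VC-HIT; vc=[43,19,15]
#14 0xfa→b15/s7 VC-HIT; vc=[43,19,23]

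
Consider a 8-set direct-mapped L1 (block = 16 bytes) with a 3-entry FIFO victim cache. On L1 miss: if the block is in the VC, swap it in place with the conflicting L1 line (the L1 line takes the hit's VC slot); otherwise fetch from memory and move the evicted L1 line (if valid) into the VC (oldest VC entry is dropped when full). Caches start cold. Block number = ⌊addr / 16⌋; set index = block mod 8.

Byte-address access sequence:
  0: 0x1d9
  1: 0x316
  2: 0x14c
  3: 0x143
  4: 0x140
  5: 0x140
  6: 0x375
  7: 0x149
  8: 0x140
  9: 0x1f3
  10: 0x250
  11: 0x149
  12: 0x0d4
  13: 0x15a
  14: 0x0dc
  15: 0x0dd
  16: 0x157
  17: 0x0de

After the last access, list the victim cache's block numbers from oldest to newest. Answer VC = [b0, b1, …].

  [0] addr=0x1d9 blk=29 s=5: MISS | VC []
  [1] addr=0x316 blk=49 s=1: MISS | VC []
  [2] addr=0x14c blk=20 s=4: MISS | VC []
  [3] addr=0x143 blk=20 s=4: L1-HIT | VC []
  [4] addr=0x140 blk=20 s=4: L1-HIT | VC []
  [5] addr=0x140 blk=20 s=4: L1-HIT | VC []
  [6] addr=0x375 blk=55 s=7: MISS | VC []
  [7] addr=0x149 blk=20 s=4: L1-HIT | VC []
  [8] addr=0x140 blk=20 s=4: L1-HIT | VC []
  [9] addr=0x1f3 blk=31 s=7: MISS | VC [55]
  [10] addr=0x250 blk=37 s=5: MISS | VC [55, 29]
  [11] addr=0x149 blk=20 s=4: L1-HIT | VC [55, 29]
  [12] addr=0xd4 blk=13 s=5: MISS | VC [55, 29, 37]
  [13] addr=0x15a blk=21 s=5: MISS | VC [29, 37, 13]
  [14] addr=0xdc blk=13 s=5: VC-HIT | VC [29, 37, 21]
  [15] addr=0xdd blk=13 s=5: L1-HIT | VC [29, 37, 21]
  [16] addr=0x157 blk=21 s=5: VC-HIT | VC [29, 37, 13]
  [17] addr=0xde blk=13 s=5: VC-HIT | VC [29, 37, 21]

VC = [29, 37, 21]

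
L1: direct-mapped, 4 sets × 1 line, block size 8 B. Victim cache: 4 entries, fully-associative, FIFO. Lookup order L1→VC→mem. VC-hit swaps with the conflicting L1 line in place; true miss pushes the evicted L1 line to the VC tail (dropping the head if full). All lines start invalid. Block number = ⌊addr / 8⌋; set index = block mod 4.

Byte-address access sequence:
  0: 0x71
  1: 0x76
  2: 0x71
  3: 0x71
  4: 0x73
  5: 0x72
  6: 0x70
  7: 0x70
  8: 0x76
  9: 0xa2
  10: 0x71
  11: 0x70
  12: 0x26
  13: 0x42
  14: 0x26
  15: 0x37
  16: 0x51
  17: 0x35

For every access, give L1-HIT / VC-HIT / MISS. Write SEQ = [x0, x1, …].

0: 0x71 (blk 14, set 2) → MISS  vc=[]
1: 0x76 (blk 14, set 2) → L1-HIT  vc=[]
2: 0x71 (blk 14, set 2) → L1-HIT  vc=[]
3: 0x71 (blk 14, set 2) → L1-HIT  vc=[]
4: 0x73 (blk 14, set 2) → L1-HIT  vc=[]
5: 0x72 (blk 14, set 2) → L1-HIT  vc=[]
6: 0x70 (blk 14, set 2) → L1-HIT  vc=[]
7: 0x70 (blk 14, set 2) → L1-HIT  vc=[]
8: 0x76 (blk 14, set 2) → L1-HIT  vc=[]
9: 0xa2 (blk 20, set 0) → MISS  vc=[]
10: 0x71 (blk 14, set 2) → L1-HIT  vc=[]
11: 0x70 (blk 14, set 2) → L1-HIT  vc=[]
12: 0x26 (blk 4, set 0) → MISS  vc=[20]
13: 0x42 (blk 8, set 0) → MISS  vc=[20, 4]
14: 0x26 (blk 4, set 0) → VC-HIT  vc=[20, 8]
15: 0x37 (blk 6, set 2) → MISS  vc=[20, 8, 14]
16: 0x51 (blk 10, set 2) → MISS  vc=[20, 8, 14, 6]
17: 0x35 (blk 6, set 2) → VC-HIT  vc=[20, 8, 14, 10]

SEQ = [MISS, L1-HIT, L1-HIT, L1-HIT, L1-HIT, L1-HIT, L1-HIT, L1-HIT, L1-HIT, MISS, L1-HIT, L1-HIT, MISS, MISS, VC-HIT, MISS, MISS, VC-HIT]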